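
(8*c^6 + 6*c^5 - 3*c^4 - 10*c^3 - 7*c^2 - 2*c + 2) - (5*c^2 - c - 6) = 8*c^6 + 6*c^5 - 3*c^4 - 10*c^3 - 12*c^2 - c + 8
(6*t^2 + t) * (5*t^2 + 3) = 30*t^4 + 5*t^3 + 18*t^2 + 3*t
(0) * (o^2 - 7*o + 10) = 0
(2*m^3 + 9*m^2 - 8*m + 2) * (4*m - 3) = 8*m^4 + 30*m^3 - 59*m^2 + 32*m - 6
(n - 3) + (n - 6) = 2*n - 9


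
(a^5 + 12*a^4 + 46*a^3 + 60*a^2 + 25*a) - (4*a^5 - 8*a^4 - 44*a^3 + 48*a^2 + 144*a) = -3*a^5 + 20*a^4 + 90*a^3 + 12*a^2 - 119*a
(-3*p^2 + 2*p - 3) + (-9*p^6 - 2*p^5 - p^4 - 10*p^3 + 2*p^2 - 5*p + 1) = -9*p^6 - 2*p^5 - p^4 - 10*p^3 - p^2 - 3*p - 2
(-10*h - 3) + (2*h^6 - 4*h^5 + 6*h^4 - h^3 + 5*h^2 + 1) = 2*h^6 - 4*h^5 + 6*h^4 - h^3 + 5*h^2 - 10*h - 2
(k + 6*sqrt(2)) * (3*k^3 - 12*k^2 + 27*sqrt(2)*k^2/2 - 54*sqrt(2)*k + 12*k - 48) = 3*k^4 - 12*k^3 + 63*sqrt(2)*k^3/2 - 126*sqrt(2)*k^2 + 174*k^2 - 696*k + 72*sqrt(2)*k - 288*sqrt(2)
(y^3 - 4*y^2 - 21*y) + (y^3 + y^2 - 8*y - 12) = 2*y^3 - 3*y^2 - 29*y - 12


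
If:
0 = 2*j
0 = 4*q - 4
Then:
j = 0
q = 1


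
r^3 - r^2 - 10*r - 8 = (r - 4)*(r + 1)*(r + 2)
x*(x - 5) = x^2 - 5*x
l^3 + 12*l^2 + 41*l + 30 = (l + 1)*(l + 5)*(l + 6)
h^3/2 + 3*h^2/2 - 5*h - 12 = (h/2 + 1)*(h - 3)*(h + 4)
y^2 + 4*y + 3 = (y + 1)*(y + 3)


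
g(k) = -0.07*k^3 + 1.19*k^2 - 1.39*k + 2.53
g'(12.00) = -3.07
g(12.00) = 36.25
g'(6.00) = 5.33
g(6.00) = 21.91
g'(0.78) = 0.34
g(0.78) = 2.14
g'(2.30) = 2.97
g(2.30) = 4.78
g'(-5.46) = -20.65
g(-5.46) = 56.99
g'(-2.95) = -10.24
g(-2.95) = 18.78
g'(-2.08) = -7.25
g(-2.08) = 11.20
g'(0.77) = 0.32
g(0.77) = 2.13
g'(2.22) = 2.86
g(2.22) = 4.54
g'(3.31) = 4.19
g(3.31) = 8.43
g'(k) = -0.21*k^2 + 2.38*k - 1.39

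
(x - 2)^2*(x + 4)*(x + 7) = x^4 + 7*x^3 - 12*x^2 - 68*x + 112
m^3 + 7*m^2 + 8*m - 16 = (m - 1)*(m + 4)^2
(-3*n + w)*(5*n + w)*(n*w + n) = -15*n^3*w - 15*n^3 + 2*n^2*w^2 + 2*n^2*w + n*w^3 + n*w^2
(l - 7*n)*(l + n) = l^2 - 6*l*n - 7*n^2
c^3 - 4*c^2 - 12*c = c*(c - 6)*(c + 2)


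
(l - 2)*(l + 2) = l^2 - 4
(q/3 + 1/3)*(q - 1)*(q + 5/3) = q^3/3 + 5*q^2/9 - q/3 - 5/9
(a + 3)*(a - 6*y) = a^2 - 6*a*y + 3*a - 18*y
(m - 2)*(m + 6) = m^2 + 4*m - 12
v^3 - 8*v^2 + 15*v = v*(v - 5)*(v - 3)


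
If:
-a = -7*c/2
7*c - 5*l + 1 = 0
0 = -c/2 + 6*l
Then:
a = -42/79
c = -12/79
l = -1/79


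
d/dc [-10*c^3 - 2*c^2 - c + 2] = -30*c^2 - 4*c - 1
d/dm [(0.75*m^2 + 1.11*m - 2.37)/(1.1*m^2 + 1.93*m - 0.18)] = (0.2265*m^2 + 4.944*m + 4.3743)/(1.21*m^4 + 4.246*m^3 + 3.3289*m^2 - 0.6948*m + 0.0324)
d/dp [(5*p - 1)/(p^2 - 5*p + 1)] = p*(2 - 5*p)/(p^4 - 10*p^3 + 27*p^2 - 10*p + 1)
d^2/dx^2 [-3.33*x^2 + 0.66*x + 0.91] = -6.66000000000000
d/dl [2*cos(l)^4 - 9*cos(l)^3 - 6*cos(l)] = (-8*cos(l)^3 + 27*cos(l)^2 + 6)*sin(l)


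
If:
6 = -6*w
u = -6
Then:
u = -6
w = -1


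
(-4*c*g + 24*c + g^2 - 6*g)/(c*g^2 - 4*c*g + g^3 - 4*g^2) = (-4*c*g + 24*c + g^2 - 6*g)/(g*(c*g - 4*c + g^2 - 4*g))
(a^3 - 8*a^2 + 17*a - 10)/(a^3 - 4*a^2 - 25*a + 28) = (a^2 - 7*a + 10)/(a^2 - 3*a - 28)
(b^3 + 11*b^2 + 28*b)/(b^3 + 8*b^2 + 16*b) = (b + 7)/(b + 4)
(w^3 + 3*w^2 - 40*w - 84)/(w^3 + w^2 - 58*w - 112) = (w - 6)/(w - 8)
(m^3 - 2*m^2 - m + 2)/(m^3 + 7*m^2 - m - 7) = (m - 2)/(m + 7)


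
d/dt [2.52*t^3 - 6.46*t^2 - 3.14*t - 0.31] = 7.56*t^2 - 12.92*t - 3.14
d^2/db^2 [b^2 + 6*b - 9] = 2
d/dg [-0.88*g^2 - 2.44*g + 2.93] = -1.76*g - 2.44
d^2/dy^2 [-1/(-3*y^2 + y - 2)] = 2*(-9*y^2 + 3*y + (6*y - 1)^2 - 6)/(3*y^2 - y + 2)^3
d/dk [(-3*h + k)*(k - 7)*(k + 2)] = -6*h*k + 15*h + 3*k^2 - 10*k - 14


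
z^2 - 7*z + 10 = (z - 5)*(z - 2)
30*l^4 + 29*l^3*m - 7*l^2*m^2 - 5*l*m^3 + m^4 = (-5*l + m)*(-3*l + m)*(l + m)*(2*l + m)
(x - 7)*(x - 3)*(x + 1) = x^3 - 9*x^2 + 11*x + 21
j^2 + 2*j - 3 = (j - 1)*(j + 3)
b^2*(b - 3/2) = b^3 - 3*b^2/2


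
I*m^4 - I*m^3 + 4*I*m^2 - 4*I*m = m*(m - 2*I)*(m + 2*I)*(I*m - I)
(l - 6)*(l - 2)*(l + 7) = l^3 - l^2 - 44*l + 84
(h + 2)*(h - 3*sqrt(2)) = h^2 - 3*sqrt(2)*h + 2*h - 6*sqrt(2)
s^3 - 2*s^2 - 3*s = s*(s - 3)*(s + 1)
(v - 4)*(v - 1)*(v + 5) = v^3 - 21*v + 20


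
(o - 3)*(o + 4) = o^2 + o - 12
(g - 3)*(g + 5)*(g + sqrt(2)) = g^3 + sqrt(2)*g^2 + 2*g^2 - 15*g + 2*sqrt(2)*g - 15*sqrt(2)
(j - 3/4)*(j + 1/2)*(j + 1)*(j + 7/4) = j^4 + 5*j^3/2 + 11*j^2/16 - 47*j/32 - 21/32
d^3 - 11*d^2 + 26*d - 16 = (d - 8)*(d - 2)*(d - 1)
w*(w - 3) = w^2 - 3*w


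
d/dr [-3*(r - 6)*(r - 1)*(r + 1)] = -9*r^2 + 36*r + 3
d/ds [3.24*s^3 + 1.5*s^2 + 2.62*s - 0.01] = 9.72*s^2 + 3.0*s + 2.62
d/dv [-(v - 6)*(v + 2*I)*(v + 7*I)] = -3*v^2 + v*(12 - 18*I) + 14 + 54*I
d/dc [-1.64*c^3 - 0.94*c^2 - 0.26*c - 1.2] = -4.92*c^2 - 1.88*c - 0.26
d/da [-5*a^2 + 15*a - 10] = 15 - 10*a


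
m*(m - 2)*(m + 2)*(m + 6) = m^4 + 6*m^3 - 4*m^2 - 24*m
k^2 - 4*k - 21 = (k - 7)*(k + 3)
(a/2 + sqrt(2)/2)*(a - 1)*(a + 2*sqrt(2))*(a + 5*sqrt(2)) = a^4/2 - a^3/2 + 4*sqrt(2)*a^3 - 4*sqrt(2)*a^2 + 17*a^2 - 17*a + 10*sqrt(2)*a - 10*sqrt(2)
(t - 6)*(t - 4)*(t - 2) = t^3 - 12*t^2 + 44*t - 48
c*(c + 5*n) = c^2 + 5*c*n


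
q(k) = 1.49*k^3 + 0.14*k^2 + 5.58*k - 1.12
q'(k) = 4.47*k^2 + 0.28*k + 5.58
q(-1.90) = -21.44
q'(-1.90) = 21.18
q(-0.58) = -4.60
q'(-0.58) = 6.92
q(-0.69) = -5.39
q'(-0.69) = 7.51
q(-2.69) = -44.12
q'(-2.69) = 37.17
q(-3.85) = -105.56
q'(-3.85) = 70.76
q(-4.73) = -182.06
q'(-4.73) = 104.26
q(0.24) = 0.25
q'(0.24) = 5.90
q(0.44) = 1.49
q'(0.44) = 6.57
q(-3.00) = -56.83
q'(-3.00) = 44.97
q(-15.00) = -5082.07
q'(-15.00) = 1007.13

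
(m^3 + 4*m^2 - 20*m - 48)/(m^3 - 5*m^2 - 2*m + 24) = (m + 6)/(m - 3)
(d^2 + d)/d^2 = (d + 1)/d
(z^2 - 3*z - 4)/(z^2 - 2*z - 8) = (z + 1)/(z + 2)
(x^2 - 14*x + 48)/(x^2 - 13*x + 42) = (x - 8)/(x - 7)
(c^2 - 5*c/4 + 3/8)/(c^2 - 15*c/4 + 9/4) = (c - 1/2)/(c - 3)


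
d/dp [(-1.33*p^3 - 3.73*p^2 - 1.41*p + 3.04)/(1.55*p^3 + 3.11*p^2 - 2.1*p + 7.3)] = (1.6452*p^4 + 9.957*p^3 - 31.0449*p^2 - 73.3668*p - 3.909)/(2.4025*p^6 + 9.641*p^5 + 3.1621*p^4 + 9.568*p^3 + 49.816*p^2 - 30.66*p + 53.29)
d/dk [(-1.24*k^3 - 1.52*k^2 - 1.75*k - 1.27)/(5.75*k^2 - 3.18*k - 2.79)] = (-7.13*k^4 + 7.8864*k^3 + 25.2749*k^2 + 23.0866*k + 0.8439)/(33.0625*k^4 - 36.57*k^3 - 21.9726*k^2 + 17.7444*k + 7.7841)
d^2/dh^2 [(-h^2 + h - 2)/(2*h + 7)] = -142/(8*h^3 + 84*h^2 + 294*h + 343)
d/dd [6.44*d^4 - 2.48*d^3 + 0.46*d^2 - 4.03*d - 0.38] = 25.76*d^3 - 7.44*d^2 + 0.92*d - 4.03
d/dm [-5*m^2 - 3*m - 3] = -10*m - 3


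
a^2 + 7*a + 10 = (a + 2)*(a + 5)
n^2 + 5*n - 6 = (n - 1)*(n + 6)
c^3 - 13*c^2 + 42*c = c*(c - 7)*(c - 6)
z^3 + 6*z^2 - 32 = (z - 2)*(z + 4)^2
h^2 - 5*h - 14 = (h - 7)*(h + 2)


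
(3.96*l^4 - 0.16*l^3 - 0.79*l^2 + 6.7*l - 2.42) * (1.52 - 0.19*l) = -0.7524*l^5 + 6.0496*l^4 - 0.0931*l^3 - 2.4738*l^2 + 10.6438*l - 3.6784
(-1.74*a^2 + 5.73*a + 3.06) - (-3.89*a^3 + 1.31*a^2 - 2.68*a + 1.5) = 3.89*a^3 - 3.05*a^2 + 8.41*a + 1.56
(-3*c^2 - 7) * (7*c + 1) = -21*c^3 - 3*c^2 - 49*c - 7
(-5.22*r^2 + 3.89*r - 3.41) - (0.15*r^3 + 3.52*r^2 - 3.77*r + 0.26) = -0.15*r^3 - 8.74*r^2 + 7.66*r - 3.67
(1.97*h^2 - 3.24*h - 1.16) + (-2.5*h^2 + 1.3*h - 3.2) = -0.53*h^2 - 1.94*h - 4.36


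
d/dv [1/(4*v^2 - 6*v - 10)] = (3 - 4*v)/(2*(-2*v^2 + 3*v + 5)^2)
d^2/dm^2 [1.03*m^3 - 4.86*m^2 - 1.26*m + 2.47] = 6.18*m - 9.72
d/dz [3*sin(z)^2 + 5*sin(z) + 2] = (6*sin(z) + 5)*cos(z)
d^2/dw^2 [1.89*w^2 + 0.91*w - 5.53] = 3.78000000000000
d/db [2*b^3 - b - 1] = 6*b^2 - 1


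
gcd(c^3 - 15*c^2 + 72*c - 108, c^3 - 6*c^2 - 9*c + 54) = c^2 - 9*c + 18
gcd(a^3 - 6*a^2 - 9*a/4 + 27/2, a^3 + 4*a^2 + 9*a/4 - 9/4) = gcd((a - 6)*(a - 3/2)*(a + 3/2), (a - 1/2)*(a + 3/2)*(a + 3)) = a + 3/2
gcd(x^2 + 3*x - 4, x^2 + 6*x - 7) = x - 1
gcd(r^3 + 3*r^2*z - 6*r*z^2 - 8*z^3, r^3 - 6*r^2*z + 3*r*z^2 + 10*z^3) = -r^2 + r*z + 2*z^2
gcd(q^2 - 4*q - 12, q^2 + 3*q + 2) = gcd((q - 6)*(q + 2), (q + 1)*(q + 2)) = q + 2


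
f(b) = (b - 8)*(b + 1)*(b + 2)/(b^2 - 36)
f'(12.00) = 1.19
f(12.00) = 6.74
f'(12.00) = 1.19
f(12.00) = 6.74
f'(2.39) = 1.38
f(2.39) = 2.76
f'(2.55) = 1.46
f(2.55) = 2.98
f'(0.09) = 0.64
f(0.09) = 0.50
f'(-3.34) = -2.19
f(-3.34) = 1.43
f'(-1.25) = 0.14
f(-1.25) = -0.05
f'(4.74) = 6.68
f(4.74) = 9.32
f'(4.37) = 4.30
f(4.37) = 7.35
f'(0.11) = 0.64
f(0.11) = 0.51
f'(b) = -2*b*(b - 8)*(b + 1)*(b + 2)/(b^2 - 36)^2 + (b - 8)*(b + 1)/(b^2 - 36) + (b - 8)*(b + 2)/(b^2 - 36) + (b + 1)*(b + 2)/(b^2 - 36)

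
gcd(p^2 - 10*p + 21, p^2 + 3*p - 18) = p - 3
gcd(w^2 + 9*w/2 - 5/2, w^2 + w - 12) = 1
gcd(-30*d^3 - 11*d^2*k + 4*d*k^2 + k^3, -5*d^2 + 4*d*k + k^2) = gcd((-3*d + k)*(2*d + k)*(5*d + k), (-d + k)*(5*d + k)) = 5*d + k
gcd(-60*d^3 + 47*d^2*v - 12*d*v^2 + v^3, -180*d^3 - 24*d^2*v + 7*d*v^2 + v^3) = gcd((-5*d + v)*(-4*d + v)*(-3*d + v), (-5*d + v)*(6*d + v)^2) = -5*d + v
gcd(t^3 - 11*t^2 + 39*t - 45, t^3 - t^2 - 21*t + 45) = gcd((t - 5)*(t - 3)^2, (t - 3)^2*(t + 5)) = t^2 - 6*t + 9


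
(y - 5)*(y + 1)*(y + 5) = y^3 + y^2 - 25*y - 25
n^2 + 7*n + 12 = (n + 3)*(n + 4)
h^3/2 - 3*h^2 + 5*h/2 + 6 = (h/2 + 1/2)*(h - 4)*(h - 3)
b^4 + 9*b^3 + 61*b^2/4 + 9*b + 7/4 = (b + 1/2)^2*(b + 1)*(b + 7)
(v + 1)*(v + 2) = v^2 + 3*v + 2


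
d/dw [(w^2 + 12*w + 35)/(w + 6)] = (w^2 + 12*w + 37)/(w^2 + 12*w + 36)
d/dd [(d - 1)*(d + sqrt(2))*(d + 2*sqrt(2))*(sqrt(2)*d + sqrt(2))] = 4*sqrt(2)*d^3 + 18*d^2 + 6*sqrt(2)*d - 6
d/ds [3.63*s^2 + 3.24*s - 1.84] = 7.26*s + 3.24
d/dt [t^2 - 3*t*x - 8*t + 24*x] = 2*t - 3*x - 8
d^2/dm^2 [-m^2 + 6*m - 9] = -2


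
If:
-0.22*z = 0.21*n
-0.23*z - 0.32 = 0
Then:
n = 1.46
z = -1.39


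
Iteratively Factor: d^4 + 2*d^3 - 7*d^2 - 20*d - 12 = (d + 1)*(d^3 + d^2 - 8*d - 12) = (d - 3)*(d + 1)*(d^2 + 4*d + 4) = (d - 3)*(d + 1)*(d + 2)*(d + 2)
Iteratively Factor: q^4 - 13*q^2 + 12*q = (q - 3)*(q^3 + 3*q^2 - 4*q) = q*(q - 3)*(q^2 + 3*q - 4) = q*(q - 3)*(q - 1)*(q + 4)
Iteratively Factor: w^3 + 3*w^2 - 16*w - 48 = (w - 4)*(w^2 + 7*w + 12) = (w - 4)*(w + 3)*(w + 4)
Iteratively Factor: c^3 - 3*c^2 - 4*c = (c + 1)*(c^2 - 4*c) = (c - 4)*(c + 1)*(c)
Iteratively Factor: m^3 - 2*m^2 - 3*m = (m + 1)*(m^2 - 3*m) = (m - 3)*(m + 1)*(m)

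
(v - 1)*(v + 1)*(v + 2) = v^3 + 2*v^2 - v - 2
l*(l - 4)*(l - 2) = l^3 - 6*l^2 + 8*l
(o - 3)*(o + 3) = o^2 - 9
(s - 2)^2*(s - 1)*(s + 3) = s^4 - 2*s^3 - 7*s^2 + 20*s - 12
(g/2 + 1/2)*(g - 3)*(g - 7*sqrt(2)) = g^3/2 - 7*sqrt(2)*g^2/2 - g^2 - 3*g/2 + 7*sqrt(2)*g + 21*sqrt(2)/2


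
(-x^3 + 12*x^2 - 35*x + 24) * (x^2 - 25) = -x^5 + 12*x^4 - 10*x^3 - 276*x^2 + 875*x - 600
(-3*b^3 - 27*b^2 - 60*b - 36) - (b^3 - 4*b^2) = -4*b^3 - 23*b^2 - 60*b - 36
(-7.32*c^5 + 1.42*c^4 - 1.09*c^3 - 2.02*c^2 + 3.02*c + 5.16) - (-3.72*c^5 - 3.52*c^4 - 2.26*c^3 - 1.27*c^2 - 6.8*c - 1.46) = -3.6*c^5 + 4.94*c^4 + 1.17*c^3 - 0.75*c^2 + 9.82*c + 6.62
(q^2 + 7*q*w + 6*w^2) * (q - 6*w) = q^3 + q^2*w - 36*q*w^2 - 36*w^3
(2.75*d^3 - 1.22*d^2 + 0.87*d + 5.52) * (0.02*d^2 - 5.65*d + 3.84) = 0.055*d^5 - 15.5619*d^4 + 17.4704*d^3 - 9.4899*d^2 - 27.8472*d + 21.1968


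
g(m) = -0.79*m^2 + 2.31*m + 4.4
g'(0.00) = 2.31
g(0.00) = 4.40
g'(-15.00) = 26.01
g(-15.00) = -208.00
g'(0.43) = 1.63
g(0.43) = 5.25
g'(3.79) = -3.68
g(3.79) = 1.81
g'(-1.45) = 4.60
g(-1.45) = -0.61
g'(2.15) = -1.09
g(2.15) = 5.71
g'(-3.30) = 7.52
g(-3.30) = -11.83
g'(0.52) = 1.49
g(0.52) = 5.39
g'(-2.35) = 6.02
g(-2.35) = -5.39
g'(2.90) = -2.27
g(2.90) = 4.46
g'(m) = 2.31 - 1.58*m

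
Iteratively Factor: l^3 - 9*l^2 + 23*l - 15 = (l - 1)*(l^2 - 8*l + 15) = (l - 5)*(l - 1)*(l - 3)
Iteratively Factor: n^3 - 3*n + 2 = (n - 1)*(n^2 + n - 2) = (n - 1)^2*(n + 2)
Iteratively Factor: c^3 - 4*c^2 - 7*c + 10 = (c - 5)*(c^2 + c - 2) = (c - 5)*(c + 2)*(c - 1)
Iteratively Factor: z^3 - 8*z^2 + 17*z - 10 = (z - 5)*(z^2 - 3*z + 2) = (z - 5)*(z - 1)*(z - 2)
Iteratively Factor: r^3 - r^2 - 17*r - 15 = (r + 3)*(r^2 - 4*r - 5) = (r - 5)*(r + 3)*(r + 1)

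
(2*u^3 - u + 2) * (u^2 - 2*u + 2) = 2*u^5 - 4*u^4 + 3*u^3 + 4*u^2 - 6*u + 4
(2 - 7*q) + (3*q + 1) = 3 - 4*q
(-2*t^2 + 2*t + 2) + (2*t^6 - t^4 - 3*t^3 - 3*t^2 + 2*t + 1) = 2*t^6 - t^4 - 3*t^3 - 5*t^2 + 4*t + 3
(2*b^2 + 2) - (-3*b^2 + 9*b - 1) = 5*b^2 - 9*b + 3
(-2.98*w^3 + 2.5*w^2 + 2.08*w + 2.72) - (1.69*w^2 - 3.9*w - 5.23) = -2.98*w^3 + 0.81*w^2 + 5.98*w + 7.95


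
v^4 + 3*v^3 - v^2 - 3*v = v*(v - 1)*(v + 1)*(v + 3)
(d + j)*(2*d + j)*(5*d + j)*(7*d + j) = 70*d^4 + 129*d^3*j + 73*d^2*j^2 + 15*d*j^3 + j^4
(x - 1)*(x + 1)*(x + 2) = x^3 + 2*x^2 - x - 2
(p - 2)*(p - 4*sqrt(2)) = p^2 - 4*sqrt(2)*p - 2*p + 8*sqrt(2)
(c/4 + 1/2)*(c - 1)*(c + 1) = c^3/4 + c^2/2 - c/4 - 1/2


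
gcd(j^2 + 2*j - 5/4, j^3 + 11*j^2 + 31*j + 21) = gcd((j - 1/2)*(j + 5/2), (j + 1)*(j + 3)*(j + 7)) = 1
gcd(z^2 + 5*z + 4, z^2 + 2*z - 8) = z + 4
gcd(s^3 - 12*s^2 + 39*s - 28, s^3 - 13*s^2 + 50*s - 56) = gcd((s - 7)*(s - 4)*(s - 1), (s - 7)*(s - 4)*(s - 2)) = s^2 - 11*s + 28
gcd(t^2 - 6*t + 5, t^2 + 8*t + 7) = 1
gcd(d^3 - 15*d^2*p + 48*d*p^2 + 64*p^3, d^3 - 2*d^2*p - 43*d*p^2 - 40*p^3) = -d^2 + 7*d*p + 8*p^2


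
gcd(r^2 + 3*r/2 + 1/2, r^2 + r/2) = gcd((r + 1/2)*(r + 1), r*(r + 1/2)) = r + 1/2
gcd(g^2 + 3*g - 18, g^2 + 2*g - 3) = 1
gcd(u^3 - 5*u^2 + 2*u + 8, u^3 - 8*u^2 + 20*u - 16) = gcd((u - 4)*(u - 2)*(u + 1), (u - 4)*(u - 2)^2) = u^2 - 6*u + 8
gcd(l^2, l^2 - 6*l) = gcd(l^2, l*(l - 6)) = l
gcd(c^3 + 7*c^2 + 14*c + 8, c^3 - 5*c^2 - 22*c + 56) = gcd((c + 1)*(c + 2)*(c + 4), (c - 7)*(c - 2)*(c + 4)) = c + 4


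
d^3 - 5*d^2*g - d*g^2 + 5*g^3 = (d - 5*g)*(d - g)*(d + g)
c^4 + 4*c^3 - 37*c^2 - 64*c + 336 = (c - 4)*(c - 3)*(c + 4)*(c + 7)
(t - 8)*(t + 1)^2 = t^3 - 6*t^2 - 15*t - 8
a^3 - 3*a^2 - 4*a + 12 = (a - 3)*(a - 2)*(a + 2)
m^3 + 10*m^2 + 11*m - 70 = (m - 2)*(m + 5)*(m + 7)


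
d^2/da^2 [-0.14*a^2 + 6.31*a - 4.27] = -0.280000000000000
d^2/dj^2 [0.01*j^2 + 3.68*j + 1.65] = 0.0200000000000000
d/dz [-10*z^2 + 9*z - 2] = 9 - 20*z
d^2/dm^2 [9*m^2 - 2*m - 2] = 18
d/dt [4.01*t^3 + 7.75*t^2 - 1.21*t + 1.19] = 12.03*t^2 + 15.5*t - 1.21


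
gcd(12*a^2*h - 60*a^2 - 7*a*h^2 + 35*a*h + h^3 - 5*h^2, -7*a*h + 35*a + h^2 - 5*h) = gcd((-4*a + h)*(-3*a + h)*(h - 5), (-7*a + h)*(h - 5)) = h - 5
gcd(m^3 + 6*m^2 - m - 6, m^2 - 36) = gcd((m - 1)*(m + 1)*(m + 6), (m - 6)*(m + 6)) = m + 6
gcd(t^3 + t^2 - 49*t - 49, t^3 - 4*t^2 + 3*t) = 1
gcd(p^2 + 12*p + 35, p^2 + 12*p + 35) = p^2 + 12*p + 35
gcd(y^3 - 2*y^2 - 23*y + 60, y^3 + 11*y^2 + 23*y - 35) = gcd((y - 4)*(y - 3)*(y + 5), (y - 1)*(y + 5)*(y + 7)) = y + 5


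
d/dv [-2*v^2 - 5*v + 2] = -4*v - 5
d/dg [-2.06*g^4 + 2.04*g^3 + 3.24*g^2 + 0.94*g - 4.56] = -8.24*g^3 + 6.12*g^2 + 6.48*g + 0.94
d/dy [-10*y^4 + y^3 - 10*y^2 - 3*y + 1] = -40*y^3 + 3*y^2 - 20*y - 3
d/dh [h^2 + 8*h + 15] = 2*h + 8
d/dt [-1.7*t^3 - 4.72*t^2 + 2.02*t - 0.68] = -5.1*t^2 - 9.44*t + 2.02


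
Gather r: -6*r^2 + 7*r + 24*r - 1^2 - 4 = -6*r^2 + 31*r - 5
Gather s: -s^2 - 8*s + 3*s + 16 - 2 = -s^2 - 5*s + 14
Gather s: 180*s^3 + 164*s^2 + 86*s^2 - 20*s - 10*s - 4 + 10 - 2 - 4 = 180*s^3 + 250*s^2 - 30*s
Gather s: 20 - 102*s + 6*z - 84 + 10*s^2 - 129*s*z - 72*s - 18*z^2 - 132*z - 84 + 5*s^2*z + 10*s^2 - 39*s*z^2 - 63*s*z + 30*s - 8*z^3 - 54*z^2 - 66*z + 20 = s^2*(5*z + 20) + s*(-39*z^2 - 192*z - 144) - 8*z^3 - 72*z^2 - 192*z - 128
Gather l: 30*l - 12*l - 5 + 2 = 18*l - 3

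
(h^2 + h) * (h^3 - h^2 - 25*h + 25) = h^5 - 26*h^3 + 25*h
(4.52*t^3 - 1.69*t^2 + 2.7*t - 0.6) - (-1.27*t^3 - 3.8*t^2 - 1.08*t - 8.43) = 5.79*t^3 + 2.11*t^2 + 3.78*t + 7.83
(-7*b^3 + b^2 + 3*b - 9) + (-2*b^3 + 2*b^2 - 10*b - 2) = -9*b^3 + 3*b^2 - 7*b - 11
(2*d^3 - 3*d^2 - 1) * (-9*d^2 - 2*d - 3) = -18*d^5 + 23*d^4 + 18*d^2 + 2*d + 3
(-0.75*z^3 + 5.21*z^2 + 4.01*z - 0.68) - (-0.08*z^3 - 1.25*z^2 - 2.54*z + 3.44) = -0.67*z^3 + 6.46*z^2 + 6.55*z - 4.12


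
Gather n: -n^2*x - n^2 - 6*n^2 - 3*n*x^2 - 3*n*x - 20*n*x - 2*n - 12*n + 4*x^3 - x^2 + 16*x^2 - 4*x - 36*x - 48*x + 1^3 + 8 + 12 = n^2*(-x - 7) + n*(-3*x^2 - 23*x - 14) + 4*x^3 + 15*x^2 - 88*x + 21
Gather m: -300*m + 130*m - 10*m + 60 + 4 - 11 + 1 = 54 - 180*m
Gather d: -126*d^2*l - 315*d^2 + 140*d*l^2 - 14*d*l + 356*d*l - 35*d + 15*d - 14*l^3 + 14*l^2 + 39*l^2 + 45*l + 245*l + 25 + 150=d^2*(-126*l - 315) + d*(140*l^2 + 342*l - 20) - 14*l^3 + 53*l^2 + 290*l + 175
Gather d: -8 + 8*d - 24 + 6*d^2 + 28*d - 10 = 6*d^2 + 36*d - 42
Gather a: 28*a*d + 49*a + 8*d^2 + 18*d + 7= a*(28*d + 49) + 8*d^2 + 18*d + 7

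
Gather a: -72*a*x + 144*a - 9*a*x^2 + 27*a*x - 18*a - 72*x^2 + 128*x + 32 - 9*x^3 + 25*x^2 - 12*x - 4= a*(-9*x^2 - 45*x + 126) - 9*x^3 - 47*x^2 + 116*x + 28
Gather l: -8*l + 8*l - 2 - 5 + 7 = 0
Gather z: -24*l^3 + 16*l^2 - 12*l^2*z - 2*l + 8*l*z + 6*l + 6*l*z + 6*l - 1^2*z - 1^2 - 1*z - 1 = -24*l^3 + 16*l^2 + 10*l + z*(-12*l^2 + 14*l - 2) - 2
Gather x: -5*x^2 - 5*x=-5*x^2 - 5*x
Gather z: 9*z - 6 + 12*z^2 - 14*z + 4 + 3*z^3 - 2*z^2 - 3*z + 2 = 3*z^3 + 10*z^2 - 8*z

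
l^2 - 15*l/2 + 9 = (l - 6)*(l - 3/2)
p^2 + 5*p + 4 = (p + 1)*(p + 4)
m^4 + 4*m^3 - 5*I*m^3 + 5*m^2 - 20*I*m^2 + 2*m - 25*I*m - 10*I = (m + 2)*(m - 5*I)*(-I*m - I)*(I*m + I)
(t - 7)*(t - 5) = t^2 - 12*t + 35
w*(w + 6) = w^2 + 6*w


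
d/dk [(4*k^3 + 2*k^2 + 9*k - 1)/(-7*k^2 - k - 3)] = (-28*k^4 - 8*k^3 + 25*k^2 - 26*k - 28)/(49*k^4 + 14*k^3 + 43*k^2 + 6*k + 9)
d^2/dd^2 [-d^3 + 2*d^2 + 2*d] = 4 - 6*d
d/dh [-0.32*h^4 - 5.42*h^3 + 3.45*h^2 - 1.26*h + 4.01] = -1.28*h^3 - 16.26*h^2 + 6.9*h - 1.26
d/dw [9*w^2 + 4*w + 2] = 18*w + 4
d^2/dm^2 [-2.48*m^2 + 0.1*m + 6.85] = -4.96000000000000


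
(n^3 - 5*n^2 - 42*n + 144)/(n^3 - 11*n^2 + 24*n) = (n + 6)/n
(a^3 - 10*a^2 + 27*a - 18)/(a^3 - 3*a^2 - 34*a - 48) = (-a^3 + 10*a^2 - 27*a + 18)/(-a^3 + 3*a^2 + 34*a + 48)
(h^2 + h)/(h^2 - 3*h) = (h + 1)/(h - 3)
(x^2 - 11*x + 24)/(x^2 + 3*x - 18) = (x - 8)/(x + 6)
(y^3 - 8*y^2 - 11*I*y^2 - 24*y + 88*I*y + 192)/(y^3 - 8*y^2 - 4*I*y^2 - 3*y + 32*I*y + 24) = (y - 8*I)/(y - I)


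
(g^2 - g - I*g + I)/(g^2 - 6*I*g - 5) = (g - 1)/(g - 5*I)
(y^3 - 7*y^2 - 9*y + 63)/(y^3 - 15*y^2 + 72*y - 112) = (y^2 - 9)/(y^2 - 8*y + 16)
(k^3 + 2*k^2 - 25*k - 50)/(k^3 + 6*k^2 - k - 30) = (k^2 - 3*k - 10)/(k^2 + k - 6)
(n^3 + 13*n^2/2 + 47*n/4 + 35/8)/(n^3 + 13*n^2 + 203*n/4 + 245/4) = (n + 1/2)/(n + 7)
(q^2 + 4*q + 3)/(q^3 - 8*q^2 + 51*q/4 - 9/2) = 4*(q^2 + 4*q + 3)/(4*q^3 - 32*q^2 + 51*q - 18)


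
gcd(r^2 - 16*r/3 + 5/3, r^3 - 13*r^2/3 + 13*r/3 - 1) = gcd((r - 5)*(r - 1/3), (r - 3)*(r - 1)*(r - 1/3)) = r - 1/3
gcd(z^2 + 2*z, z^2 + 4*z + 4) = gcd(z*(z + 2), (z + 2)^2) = z + 2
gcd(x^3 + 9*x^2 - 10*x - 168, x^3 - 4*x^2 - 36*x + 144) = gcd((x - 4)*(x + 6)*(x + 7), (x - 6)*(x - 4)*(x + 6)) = x^2 + 2*x - 24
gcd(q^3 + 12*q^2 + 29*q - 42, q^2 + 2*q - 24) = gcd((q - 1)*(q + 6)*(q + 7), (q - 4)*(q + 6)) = q + 6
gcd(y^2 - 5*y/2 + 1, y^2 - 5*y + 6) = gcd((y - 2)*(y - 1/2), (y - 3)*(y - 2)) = y - 2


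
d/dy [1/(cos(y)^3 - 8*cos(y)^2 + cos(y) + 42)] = (3*cos(y)^2 - 16*cos(y) + 1)*sin(y)/(cos(y)^3 - 8*cos(y)^2 + cos(y) + 42)^2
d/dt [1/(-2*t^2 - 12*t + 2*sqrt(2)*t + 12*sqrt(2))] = (t - sqrt(2)/2 + 3)/(t^2 - sqrt(2)*t + 6*t - 6*sqrt(2))^2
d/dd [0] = 0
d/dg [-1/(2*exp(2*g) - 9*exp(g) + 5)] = (4*exp(g) - 9)*exp(g)/(2*exp(2*g) - 9*exp(g) + 5)^2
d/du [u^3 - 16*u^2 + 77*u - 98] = 3*u^2 - 32*u + 77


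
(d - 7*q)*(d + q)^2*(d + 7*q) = d^4 + 2*d^3*q - 48*d^2*q^2 - 98*d*q^3 - 49*q^4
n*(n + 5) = n^2 + 5*n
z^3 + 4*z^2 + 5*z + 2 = (z + 1)^2*(z + 2)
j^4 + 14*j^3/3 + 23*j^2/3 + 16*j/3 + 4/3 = (j + 2/3)*(j + 1)^2*(j + 2)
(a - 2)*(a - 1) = a^2 - 3*a + 2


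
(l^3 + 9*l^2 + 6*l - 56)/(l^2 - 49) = (l^2 + 2*l - 8)/(l - 7)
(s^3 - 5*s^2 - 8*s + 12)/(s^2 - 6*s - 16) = (s^2 - 7*s + 6)/(s - 8)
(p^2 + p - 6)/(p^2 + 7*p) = (p^2 + p - 6)/(p*(p + 7))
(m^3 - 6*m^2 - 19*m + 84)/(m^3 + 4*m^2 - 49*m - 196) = (m - 3)/(m + 7)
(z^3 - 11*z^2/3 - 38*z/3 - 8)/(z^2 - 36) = (3*z^2 + 7*z + 4)/(3*(z + 6))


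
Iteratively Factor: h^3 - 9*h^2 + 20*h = (h)*(h^2 - 9*h + 20) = h*(h - 5)*(h - 4)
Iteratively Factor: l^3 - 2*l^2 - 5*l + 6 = (l - 3)*(l^2 + l - 2) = (l - 3)*(l - 1)*(l + 2)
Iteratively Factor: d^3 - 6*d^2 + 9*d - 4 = (d - 4)*(d^2 - 2*d + 1) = (d - 4)*(d - 1)*(d - 1)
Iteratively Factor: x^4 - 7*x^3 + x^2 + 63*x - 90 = (x - 3)*(x^3 - 4*x^2 - 11*x + 30) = (x - 3)*(x - 2)*(x^2 - 2*x - 15) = (x - 5)*(x - 3)*(x - 2)*(x + 3)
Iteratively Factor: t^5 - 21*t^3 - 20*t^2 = (t + 1)*(t^4 - t^3 - 20*t^2) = (t + 1)*(t + 4)*(t^3 - 5*t^2) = (t - 5)*(t + 1)*(t + 4)*(t^2) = t*(t - 5)*(t + 1)*(t + 4)*(t)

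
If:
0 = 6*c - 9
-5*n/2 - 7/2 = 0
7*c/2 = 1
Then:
No Solution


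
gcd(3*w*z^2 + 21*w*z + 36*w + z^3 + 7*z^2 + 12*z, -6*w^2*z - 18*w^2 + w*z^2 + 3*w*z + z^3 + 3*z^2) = 3*w*z + 9*w + z^2 + 3*z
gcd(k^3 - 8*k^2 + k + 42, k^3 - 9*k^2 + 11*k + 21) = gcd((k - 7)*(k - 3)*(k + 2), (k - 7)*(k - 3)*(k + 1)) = k^2 - 10*k + 21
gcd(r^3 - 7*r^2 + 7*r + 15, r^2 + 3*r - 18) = r - 3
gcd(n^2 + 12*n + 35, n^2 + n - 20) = n + 5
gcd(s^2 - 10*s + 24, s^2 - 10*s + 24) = s^2 - 10*s + 24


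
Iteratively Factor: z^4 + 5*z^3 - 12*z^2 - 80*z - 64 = (z + 4)*(z^3 + z^2 - 16*z - 16) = (z + 4)^2*(z^2 - 3*z - 4) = (z + 1)*(z + 4)^2*(z - 4)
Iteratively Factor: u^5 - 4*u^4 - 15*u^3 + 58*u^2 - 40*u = (u)*(u^4 - 4*u^3 - 15*u^2 + 58*u - 40) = u*(u - 2)*(u^3 - 2*u^2 - 19*u + 20) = u*(u - 2)*(u - 1)*(u^2 - u - 20) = u*(u - 2)*(u - 1)*(u + 4)*(u - 5)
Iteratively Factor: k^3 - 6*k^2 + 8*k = (k - 2)*(k^2 - 4*k) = k*(k - 2)*(k - 4)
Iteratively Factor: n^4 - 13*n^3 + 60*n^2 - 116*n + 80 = (n - 4)*(n^3 - 9*n^2 + 24*n - 20) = (n - 4)*(n - 2)*(n^2 - 7*n + 10) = (n - 4)*(n - 2)^2*(n - 5)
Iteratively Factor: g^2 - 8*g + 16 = (g - 4)*(g - 4)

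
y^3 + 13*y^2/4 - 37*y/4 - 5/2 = (y - 2)*(y + 1/4)*(y + 5)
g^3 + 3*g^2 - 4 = (g - 1)*(g + 2)^2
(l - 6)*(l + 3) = l^2 - 3*l - 18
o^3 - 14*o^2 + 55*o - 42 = (o - 7)*(o - 6)*(o - 1)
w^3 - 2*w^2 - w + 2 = (w - 2)*(w - 1)*(w + 1)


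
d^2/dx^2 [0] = 0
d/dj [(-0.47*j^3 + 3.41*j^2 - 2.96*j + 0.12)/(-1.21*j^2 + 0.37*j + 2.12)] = (0.5687*j^4 - 0.347799999999999*j^3 - 5.3091*j^2 + 14.7488*j - 6.3196)/(1.4641*j^4 - 0.8954*j^3 - 4.9935*j^2 + 1.5688*j + 4.4944)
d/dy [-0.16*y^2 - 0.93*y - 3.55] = -0.32*y - 0.93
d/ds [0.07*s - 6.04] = 0.0700000000000000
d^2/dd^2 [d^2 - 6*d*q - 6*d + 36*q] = 2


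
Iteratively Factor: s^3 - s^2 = (s - 1)*(s^2) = s*(s - 1)*(s)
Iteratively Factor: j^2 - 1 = (j - 1)*(j + 1)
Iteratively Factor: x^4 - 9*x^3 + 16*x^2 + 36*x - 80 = (x + 2)*(x^3 - 11*x^2 + 38*x - 40) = (x - 2)*(x + 2)*(x^2 - 9*x + 20) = (x - 4)*(x - 2)*(x + 2)*(x - 5)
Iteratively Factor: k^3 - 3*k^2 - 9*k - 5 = (k + 1)*(k^2 - 4*k - 5) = (k - 5)*(k + 1)*(k + 1)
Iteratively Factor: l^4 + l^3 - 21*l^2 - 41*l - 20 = (l + 4)*(l^3 - 3*l^2 - 9*l - 5) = (l - 5)*(l + 4)*(l^2 + 2*l + 1) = (l - 5)*(l + 1)*(l + 4)*(l + 1)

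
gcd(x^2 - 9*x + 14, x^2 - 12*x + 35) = x - 7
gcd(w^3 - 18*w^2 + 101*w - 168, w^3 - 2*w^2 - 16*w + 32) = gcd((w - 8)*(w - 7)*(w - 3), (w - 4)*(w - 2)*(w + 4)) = 1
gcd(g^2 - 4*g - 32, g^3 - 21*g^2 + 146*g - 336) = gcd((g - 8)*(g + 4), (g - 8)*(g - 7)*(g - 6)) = g - 8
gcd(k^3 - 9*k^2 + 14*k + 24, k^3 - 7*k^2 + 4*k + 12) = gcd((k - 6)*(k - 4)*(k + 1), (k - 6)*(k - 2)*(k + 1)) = k^2 - 5*k - 6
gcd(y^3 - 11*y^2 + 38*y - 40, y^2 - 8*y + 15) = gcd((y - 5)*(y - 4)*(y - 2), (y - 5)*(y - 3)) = y - 5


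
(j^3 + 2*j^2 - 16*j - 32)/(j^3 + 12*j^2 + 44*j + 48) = (j - 4)/(j + 6)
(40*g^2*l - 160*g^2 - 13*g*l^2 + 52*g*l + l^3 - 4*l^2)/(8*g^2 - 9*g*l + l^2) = (5*g*l - 20*g - l^2 + 4*l)/(g - l)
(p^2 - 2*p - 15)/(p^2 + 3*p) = (p - 5)/p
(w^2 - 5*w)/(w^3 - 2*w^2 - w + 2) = w*(w - 5)/(w^3 - 2*w^2 - w + 2)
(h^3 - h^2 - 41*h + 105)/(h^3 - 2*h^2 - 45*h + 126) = (h - 5)/(h - 6)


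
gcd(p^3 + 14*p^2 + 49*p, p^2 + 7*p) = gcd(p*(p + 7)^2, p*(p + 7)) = p^2 + 7*p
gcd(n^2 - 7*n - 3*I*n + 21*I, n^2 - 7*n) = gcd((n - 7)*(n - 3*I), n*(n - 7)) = n - 7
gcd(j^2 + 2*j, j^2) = j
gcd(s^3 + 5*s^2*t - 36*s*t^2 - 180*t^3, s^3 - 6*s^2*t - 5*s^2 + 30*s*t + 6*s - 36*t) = s - 6*t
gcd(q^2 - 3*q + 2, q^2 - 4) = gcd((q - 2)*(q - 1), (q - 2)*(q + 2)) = q - 2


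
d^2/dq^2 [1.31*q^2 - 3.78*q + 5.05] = 2.62000000000000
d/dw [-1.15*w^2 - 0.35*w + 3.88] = -2.3*w - 0.35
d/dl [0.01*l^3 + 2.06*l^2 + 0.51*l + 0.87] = 0.03*l^2 + 4.12*l + 0.51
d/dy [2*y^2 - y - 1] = 4*y - 1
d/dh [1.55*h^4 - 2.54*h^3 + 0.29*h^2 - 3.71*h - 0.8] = 6.2*h^3 - 7.62*h^2 + 0.58*h - 3.71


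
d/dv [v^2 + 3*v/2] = 2*v + 3/2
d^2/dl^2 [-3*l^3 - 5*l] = -18*l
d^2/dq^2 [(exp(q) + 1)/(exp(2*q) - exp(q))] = (exp(3*q) + 5*exp(2*q) - 3*exp(q) + 1)*exp(-q)/(exp(3*q) - 3*exp(2*q) + 3*exp(q) - 1)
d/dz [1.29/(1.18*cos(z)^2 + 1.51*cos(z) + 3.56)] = (3.0444*cos(z) + 1.9479)*sin(z)/(1.18*cos(z)^2 + 1.51*cos(z) + 3.56)^2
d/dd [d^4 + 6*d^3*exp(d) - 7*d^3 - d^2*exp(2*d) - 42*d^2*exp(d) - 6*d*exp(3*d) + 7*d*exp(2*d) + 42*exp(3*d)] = 6*d^3*exp(d) + 4*d^3 - 2*d^2*exp(2*d) - 24*d^2*exp(d) - 21*d^2 - 18*d*exp(3*d) + 12*d*exp(2*d) - 84*d*exp(d) + 120*exp(3*d) + 7*exp(2*d)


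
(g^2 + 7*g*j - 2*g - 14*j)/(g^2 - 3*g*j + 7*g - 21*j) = (g^2 + 7*g*j - 2*g - 14*j)/(g^2 - 3*g*j + 7*g - 21*j)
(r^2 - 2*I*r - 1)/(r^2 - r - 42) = (-r^2 + 2*I*r + 1)/(-r^2 + r + 42)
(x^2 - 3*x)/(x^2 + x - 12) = x/(x + 4)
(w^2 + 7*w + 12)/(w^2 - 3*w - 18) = (w + 4)/(w - 6)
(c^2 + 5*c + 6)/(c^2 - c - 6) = (c + 3)/(c - 3)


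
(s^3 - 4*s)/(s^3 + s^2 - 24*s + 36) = s*(s + 2)/(s^2 + 3*s - 18)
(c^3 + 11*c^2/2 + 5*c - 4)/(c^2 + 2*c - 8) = (c^2 + 3*c/2 - 1)/(c - 2)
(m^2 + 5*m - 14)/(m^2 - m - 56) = (m - 2)/(m - 8)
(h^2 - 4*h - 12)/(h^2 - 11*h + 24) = (h^2 - 4*h - 12)/(h^2 - 11*h + 24)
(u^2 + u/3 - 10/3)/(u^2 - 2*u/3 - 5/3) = (u + 2)/(u + 1)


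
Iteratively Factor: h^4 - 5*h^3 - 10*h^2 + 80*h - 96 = (h - 4)*(h^3 - h^2 - 14*h + 24) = (h - 4)*(h - 2)*(h^2 + h - 12) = (h - 4)*(h - 3)*(h - 2)*(h + 4)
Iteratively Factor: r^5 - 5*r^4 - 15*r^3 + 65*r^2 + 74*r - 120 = (r - 5)*(r^4 - 15*r^2 - 10*r + 24) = (r - 5)*(r + 3)*(r^3 - 3*r^2 - 6*r + 8) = (r - 5)*(r - 1)*(r + 3)*(r^2 - 2*r - 8) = (r - 5)*(r - 1)*(r + 2)*(r + 3)*(r - 4)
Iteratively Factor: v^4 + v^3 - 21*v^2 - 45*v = (v)*(v^3 + v^2 - 21*v - 45) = v*(v - 5)*(v^2 + 6*v + 9) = v*(v - 5)*(v + 3)*(v + 3)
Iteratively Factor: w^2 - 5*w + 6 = (w - 3)*(w - 2)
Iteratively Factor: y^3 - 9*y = (y)*(y^2 - 9) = y*(y - 3)*(y + 3)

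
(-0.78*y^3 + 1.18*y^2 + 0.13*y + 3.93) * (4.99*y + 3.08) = -3.8922*y^4 + 3.4858*y^3 + 4.2831*y^2 + 20.0111*y + 12.1044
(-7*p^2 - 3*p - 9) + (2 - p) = -7*p^2 - 4*p - 7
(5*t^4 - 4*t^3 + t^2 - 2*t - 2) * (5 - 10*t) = -50*t^5 + 65*t^4 - 30*t^3 + 25*t^2 + 10*t - 10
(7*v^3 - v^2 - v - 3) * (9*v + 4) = 63*v^4 + 19*v^3 - 13*v^2 - 31*v - 12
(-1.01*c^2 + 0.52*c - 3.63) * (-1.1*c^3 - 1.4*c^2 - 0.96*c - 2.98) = 1.111*c^5 + 0.842*c^4 + 4.2346*c^3 + 7.5926*c^2 + 1.9352*c + 10.8174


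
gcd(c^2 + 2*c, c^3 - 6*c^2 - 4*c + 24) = c + 2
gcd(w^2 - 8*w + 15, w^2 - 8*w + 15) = w^2 - 8*w + 15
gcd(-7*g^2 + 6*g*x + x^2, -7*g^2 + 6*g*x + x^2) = -7*g^2 + 6*g*x + x^2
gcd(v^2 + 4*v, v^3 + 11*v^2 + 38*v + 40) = v + 4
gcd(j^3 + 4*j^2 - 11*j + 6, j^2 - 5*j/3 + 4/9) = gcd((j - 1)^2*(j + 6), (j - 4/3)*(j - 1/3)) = 1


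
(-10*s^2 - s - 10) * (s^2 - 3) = -10*s^4 - s^3 + 20*s^2 + 3*s + 30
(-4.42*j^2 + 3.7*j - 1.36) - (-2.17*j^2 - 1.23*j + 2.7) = -2.25*j^2 + 4.93*j - 4.06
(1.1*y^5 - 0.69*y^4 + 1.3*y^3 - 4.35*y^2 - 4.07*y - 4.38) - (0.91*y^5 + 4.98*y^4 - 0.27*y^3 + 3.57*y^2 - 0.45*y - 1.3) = 0.19*y^5 - 5.67*y^4 + 1.57*y^3 - 7.92*y^2 - 3.62*y - 3.08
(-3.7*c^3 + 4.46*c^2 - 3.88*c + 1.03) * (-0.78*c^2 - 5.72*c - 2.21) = 2.886*c^5 + 17.6852*c^4 - 14.3078*c^3 + 11.5336*c^2 + 2.6832*c - 2.2763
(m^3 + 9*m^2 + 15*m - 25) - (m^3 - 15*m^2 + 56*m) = 24*m^2 - 41*m - 25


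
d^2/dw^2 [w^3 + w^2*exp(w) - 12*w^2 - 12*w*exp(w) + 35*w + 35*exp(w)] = w^2*exp(w) - 8*w*exp(w) + 6*w + 13*exp(w) - 24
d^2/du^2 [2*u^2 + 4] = 4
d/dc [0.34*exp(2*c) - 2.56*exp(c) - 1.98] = (0.68*exp(c) - 2.56)*exp(c)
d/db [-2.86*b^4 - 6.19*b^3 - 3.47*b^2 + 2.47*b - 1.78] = -11.44*b^3 - 18.57*b^2 - 6.94*b + 2.47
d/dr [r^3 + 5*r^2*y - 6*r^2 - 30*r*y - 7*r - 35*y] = 3*r^2 + 10*r*y - 12*r - 30*y - 7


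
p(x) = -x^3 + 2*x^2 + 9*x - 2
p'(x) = -3*x^2 + 4*x + 9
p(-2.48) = 3.23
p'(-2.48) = -19.37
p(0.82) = 6.17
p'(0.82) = 10.26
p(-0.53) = -6.06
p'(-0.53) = 6.04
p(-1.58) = -7.28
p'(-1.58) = -4.81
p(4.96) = -30.18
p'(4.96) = -44.96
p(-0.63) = -6.63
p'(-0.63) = 5.29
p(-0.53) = -6.06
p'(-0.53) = 6.04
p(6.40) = -124.62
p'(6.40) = -88.28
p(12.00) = -1334.00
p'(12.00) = -375.00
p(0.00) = -2.00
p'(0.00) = 9.00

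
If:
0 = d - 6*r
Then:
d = 6*r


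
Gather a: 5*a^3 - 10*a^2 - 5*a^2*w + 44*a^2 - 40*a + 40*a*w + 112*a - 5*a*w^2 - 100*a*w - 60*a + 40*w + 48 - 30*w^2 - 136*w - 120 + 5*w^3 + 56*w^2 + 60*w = 5*a^3 + a^2*(34 - 5*w) + a*(-5*w^2 - 60*w + 12) + 5*w^3 + 26*w^2 - 36*w - 72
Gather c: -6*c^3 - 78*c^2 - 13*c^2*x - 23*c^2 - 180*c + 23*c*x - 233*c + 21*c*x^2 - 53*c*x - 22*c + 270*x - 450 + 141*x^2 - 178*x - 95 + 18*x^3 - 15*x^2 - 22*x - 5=-6*c^3 + c^2*(-13*x - 101) + c*(21*x^2 - 30*x - 435) + 18*x^3 + 126*x^2 + 70*x - 550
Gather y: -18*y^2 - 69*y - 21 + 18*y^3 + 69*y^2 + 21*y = 18*y^3 + 51*y^2 - 48*y - 21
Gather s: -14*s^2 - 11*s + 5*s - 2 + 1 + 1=-14*s^2 - 6*s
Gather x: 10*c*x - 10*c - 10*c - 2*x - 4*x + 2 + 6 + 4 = -20*c + x*(10*c - 6) + 12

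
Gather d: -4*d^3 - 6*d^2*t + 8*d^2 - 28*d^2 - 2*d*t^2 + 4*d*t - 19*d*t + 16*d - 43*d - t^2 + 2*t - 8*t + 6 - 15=-4*d^3 + d^2*(-6*t - 20) + d*(-2*t^2 - 15*t - 27) - t^2 - 6*t - 9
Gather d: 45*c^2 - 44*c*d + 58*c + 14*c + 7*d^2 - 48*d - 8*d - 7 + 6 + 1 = 45*c^2 + 72*c + 7*d^2 + d*(-44*c - 56)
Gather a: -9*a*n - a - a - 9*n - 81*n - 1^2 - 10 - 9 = a*(-9*n - 2) - 90*n - 20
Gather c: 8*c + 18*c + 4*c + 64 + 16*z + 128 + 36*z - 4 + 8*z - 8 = 30*c + 60*z + 180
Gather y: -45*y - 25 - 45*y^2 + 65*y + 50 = -45*y^2 + 20*y + 25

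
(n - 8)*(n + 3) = n^2 - 5*n - 24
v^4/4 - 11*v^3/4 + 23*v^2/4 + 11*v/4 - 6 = (v/4 + 1/4)*(v - 8)*(v - 3)*(v - 1)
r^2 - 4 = (r - 2)*(r + 2)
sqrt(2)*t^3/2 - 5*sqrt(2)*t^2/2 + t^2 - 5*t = t*(t - 5)*(sqrt(2)*t/2 + 1)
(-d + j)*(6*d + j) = -6*d^2 + 5*d*j + j^2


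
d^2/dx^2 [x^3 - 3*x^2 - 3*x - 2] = 6*x - 6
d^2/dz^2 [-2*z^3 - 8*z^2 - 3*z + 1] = -12*z - 16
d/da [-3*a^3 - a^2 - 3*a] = -9*a^2 - 2*a - 3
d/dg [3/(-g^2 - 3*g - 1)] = 3*(2*g + 3)/(g^2 + 3*g + 1)^2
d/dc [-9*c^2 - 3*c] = -18*c - 3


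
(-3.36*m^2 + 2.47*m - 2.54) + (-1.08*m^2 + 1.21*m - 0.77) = -4.44*m^2 + 3.68*m - 3.31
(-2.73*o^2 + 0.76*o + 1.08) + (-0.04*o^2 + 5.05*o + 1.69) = -2.77*o^2 + 5.81*o + 2.77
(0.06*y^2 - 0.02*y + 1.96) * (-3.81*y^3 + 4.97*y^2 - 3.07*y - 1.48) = -0.2286*y^5 + 0.3744*y^4 - 7.7512*y^3 + 9.7138*y^2 - 5.9876*y - 2.9008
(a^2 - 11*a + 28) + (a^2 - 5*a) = 2*a^2 - 16*a + 28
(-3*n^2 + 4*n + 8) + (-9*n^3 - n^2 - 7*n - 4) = -9*n^3 - 4*n^2 - 3*n + 4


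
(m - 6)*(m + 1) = m^2 - 5*m - 6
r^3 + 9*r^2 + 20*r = r*(r + 4)*(r + 5)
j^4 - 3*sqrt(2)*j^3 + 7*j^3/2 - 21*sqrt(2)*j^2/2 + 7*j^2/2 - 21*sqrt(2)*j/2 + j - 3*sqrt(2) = (j + 1/2)*(j + 1)*(j + 2)*(j - 3*sqrt(2))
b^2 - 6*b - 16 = (b - 8)*(b + 2)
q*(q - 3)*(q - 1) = q^3 - 4*q^2 + 3*q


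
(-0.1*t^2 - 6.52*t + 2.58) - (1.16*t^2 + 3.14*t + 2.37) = -1.26*t^2 - 9.66*t + 0.21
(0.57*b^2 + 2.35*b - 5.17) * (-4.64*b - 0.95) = -2.6448*b^3 - 11.4455*b^2 + 21.7563*b + 4.9115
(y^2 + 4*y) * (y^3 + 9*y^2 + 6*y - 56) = y^5 + 13*y^4 + 42*y^3 - 32*y^2 - 224*y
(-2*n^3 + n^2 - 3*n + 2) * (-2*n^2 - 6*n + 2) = 4*n^5 + 10*n^4 - 4*n^3 + 16*n^2 - 18*n + 4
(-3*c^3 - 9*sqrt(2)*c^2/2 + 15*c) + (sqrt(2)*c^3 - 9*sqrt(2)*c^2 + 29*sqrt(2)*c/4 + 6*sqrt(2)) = -3*c^3 + sqrt(2)*c^3 - 27*sqrt(2)*c^2/2 + 29*sqrt(2)*c/4 + 15*c + 6*sqrt(2)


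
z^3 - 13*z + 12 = (z - 3)*(z - 1)*(z + 4)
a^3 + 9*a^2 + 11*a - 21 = (a - 1)*(a + 3)*(a + 7)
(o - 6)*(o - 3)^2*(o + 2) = o^4 - 10*o^3 + 21*o^2 + 36*o - 108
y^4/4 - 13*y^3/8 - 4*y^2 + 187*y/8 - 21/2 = (y/4 + 1)*(y - 7)*(y - 3)*(y - 1/2)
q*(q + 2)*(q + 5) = q^3 + 7*q^2 + 10*q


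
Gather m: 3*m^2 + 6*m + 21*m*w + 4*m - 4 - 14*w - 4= 3*m^2 + m*(21*w + 10) - 14*w - 8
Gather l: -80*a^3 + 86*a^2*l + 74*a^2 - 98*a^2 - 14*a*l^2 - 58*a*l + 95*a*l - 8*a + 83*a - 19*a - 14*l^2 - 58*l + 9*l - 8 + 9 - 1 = -80*a^3 - 24*a^2 + 56*a + l^2*(-14*a - 14) + l*(86*a^2 + 37*a - 49)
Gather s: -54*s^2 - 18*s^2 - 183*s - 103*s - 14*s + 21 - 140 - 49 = -72*s^2 - 300*s - 168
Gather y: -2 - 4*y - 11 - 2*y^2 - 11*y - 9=-2*y^2 - 15*y - 22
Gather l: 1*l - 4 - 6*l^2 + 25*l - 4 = -6*l^2 + 26*l - 8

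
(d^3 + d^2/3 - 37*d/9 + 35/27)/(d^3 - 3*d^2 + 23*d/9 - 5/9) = (d + 7/3)/(d - 1)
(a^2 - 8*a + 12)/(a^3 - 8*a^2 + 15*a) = (a^2 - 8*a + 12)/(a*(a^2 - 8*a + 15))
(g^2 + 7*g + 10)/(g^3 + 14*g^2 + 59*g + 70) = 1/(g + 7)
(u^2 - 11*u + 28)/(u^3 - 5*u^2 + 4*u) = (u - 7)/(u*(u - 1))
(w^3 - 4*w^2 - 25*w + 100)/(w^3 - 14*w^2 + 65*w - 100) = (w + 5)/(w - 5)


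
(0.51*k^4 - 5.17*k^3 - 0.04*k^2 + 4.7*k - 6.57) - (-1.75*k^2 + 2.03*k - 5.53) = 0.51*k^4 - 5.17*k^3 + 1.71*k^2 + 2.67*k - 1.04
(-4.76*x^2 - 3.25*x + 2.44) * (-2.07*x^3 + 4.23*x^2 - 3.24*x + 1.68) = 9.8532*x^5 - 13.4073*x^4 - 3.3759*x^3 + 12.8544*x^2 - 13.3656*x + 4.0992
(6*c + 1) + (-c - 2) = 5*c - 1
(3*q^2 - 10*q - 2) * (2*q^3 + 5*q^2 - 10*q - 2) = 6*q^5 - 5*q^4 - 84*q^3 + 84*q^2 + 40*q + 4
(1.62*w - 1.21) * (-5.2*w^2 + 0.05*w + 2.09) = -8.424*w^3 + 6.373*w^2 + 3.3253*w - 2.5289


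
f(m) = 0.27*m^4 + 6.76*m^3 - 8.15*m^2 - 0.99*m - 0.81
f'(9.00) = 2282.31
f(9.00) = 6029.64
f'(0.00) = -0.99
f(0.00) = -0.81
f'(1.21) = 10.89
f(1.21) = -1.39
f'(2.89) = 147.35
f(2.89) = 110.26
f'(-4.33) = 362.14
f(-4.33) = -603.21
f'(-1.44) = 61.31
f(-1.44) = -35.31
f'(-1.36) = 55.97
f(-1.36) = -30.62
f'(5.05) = 572.98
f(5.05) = 832.55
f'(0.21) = -3.51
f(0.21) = -1.31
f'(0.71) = -1.95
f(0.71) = -3.13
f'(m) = 1.08*m^3 + 20.28*m^2 - 16.3*m - 0.99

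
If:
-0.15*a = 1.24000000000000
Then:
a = -8.27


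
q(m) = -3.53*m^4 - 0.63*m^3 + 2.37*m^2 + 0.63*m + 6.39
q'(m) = -14.12*m^3 - 1.89*m^2 + 4.74*m + 0.63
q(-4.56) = -1413.75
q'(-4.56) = 1278.56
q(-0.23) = 6.37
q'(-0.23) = -0.39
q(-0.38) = 6.45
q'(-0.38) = -0.67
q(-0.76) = 6.38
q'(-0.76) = 2.13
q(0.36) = 6.84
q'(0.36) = 1.43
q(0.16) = 6.55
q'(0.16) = 1.28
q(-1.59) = -8.65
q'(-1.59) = 45.07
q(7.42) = -10815.98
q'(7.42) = -5836.54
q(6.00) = -4615.47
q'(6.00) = -3088.89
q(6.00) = -4615.47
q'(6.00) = -3088.89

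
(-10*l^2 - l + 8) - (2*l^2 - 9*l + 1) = -12*l^2 + 8*l + 7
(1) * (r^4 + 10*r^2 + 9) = r^4 + 10*r^2 + 9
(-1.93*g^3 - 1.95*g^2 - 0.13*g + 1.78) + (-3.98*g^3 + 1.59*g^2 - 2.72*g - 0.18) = -5.91*g^3 - 0.36*g^2 - 2.85*g + 1.6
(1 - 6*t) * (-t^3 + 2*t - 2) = 6*t^4 - t^3 - 12*t^2 + 14*t - 2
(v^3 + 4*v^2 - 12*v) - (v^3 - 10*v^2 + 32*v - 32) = 14*v^2 - 44*v + 32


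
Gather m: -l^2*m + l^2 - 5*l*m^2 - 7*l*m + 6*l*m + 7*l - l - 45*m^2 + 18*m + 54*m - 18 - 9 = l^2 + 6*l + m^2*(-5*l - 45) + m*(-l^2 - l + 72) - 27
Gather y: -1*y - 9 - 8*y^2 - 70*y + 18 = -8*y^2 - 71*y + 9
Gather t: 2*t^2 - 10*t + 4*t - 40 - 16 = 2*t^2 - 6*t - 56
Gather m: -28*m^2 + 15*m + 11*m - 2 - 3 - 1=-28*m^2 + 26*m - 6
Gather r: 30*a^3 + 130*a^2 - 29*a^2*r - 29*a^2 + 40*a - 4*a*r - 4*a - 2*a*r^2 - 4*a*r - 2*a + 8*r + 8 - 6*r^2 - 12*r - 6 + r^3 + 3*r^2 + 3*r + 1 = 30*a^3 + 101*a^2 + 34*a + r^3 + r^2*(-2*a - 3) + r*(-29*a^2 - 8*a - 1) + 3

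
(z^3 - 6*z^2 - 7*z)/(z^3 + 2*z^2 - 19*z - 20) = z*(z - 7)/(z^2 + z - 20)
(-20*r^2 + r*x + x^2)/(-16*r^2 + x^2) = (5*r + x)/(4*r + x)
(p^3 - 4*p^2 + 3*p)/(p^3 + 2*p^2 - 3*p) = (p - 3)/(p + 3)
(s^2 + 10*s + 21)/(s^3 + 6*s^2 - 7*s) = (s + 3)/(s*(s - 1))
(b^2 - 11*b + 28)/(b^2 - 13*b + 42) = (b - 4)/(b - 6)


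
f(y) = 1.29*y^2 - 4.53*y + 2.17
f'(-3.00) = -12.27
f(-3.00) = 27.37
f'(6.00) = 10.95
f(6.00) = 21.43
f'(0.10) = -4.27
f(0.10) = 1.73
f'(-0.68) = -6.28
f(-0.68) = 5.85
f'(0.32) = -3.70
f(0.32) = 0.85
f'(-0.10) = -4.79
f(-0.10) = 2.64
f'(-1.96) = -9.59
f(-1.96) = 16.00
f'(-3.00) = -12.27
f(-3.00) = 27.37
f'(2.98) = 3.16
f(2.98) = 0.13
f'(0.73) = -2.65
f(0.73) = -0.45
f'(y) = 2.58*y - 4.53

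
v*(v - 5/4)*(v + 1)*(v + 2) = v^4 + 7*v^3/4 - 7*v^2/4 - 5*v/2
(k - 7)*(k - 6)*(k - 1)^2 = k^4 - 15*k^3 + 69*k^2 - 97*k + 42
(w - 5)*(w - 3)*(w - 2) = w^3 - 10*w^2 + 31*w - 30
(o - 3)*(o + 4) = o^2 + o - 12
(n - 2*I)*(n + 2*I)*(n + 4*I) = n^3 + 4*I*n^2 + 4*n + 16*I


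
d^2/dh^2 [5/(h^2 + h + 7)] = 10*(-h^2 - h + (2*h + 1)^2 - 7)/(h^2 + h + 7)^3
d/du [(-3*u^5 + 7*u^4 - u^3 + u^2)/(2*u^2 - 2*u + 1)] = u*(-18*u^5 + 52*u^4 - 59*u^3 + 32*u^2 - 5*u + 2)/(4*u^4 - 8*u^3 + 8*u^2 - 4*u + 1)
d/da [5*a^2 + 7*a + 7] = 10*a + 7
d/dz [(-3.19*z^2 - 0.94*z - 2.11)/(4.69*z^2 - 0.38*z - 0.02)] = (5.6208*z^2 + 19.9194*z - 0.783)/(21.9961*z^4 - 3.5644*z^3 - 0.0432*z^2 + 0.0152*z + 0.0004)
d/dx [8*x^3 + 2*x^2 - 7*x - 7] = 24*x^2 + 4*x - 7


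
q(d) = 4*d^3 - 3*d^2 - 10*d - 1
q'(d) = 12*d^2 - 6*d - 10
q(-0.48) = 2.67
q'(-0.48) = -4.36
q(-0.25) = 1.25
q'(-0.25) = -7.75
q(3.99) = 165.42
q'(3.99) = 157.10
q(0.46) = -5.85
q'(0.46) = -10.22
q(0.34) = -4.59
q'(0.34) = -10.65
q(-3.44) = -164.93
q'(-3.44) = 152.64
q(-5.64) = -757.65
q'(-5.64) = 405.56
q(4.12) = 186.61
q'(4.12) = 168.97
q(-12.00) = -7225.00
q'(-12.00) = 1790.00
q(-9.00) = -3070.00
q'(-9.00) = 1016.00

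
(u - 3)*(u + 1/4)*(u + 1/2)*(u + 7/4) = u^4 - u^3/2 - 97*u^2/16 - 131*u/32 - 21/32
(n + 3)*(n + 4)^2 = n^3 + 11*n^2 + 40*n + 48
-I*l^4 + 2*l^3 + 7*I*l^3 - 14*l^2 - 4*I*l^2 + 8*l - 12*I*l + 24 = (l - 6)*(l - 2)*(l + 2*I)*(-I*l - I)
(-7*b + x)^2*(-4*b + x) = -196*b^3 + 105*b^2*x - 18*b*x^2 + x^3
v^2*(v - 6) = v^3 - 6*v^2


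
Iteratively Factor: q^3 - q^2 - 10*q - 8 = (q - 4)*(q^2 + 3*q + 2) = (q - 4)*(q + 1)*(q + 2)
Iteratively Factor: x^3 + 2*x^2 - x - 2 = (x + 1)*(x^2 + x - 2) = (x - 1)*(x + 1)*(x + 2)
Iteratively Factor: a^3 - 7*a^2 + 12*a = (a - 3)*(a^2 - 4*a) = a*(a - 3)*(a - 4)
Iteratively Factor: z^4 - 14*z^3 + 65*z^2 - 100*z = (z)*(z^3 - 14*z^2 + 65*z - 100) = z*(z - 4)*(z^2 - 10*z + 25) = z*(z - 5)*(z - 4)*(z - 5)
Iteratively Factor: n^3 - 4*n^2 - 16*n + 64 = (n - 4)*(n^2 - 16) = (n - 4)*(n + 4)*(n - 4)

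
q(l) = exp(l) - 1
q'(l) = exp(l)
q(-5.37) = -1.00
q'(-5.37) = 0.00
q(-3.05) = -0.95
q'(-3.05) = 0.05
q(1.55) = 3.71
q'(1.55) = 4.71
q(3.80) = 43.70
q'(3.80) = 44.70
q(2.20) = 8.03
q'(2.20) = 9.03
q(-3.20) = -0.96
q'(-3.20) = 0.04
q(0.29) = 0.34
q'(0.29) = 1.34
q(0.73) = 1.08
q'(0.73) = 2.08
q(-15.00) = -1.00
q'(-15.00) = 0.00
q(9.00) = 8102.08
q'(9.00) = 8103.08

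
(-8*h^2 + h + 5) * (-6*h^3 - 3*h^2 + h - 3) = 48*h^5 + 18*h^4 - 41*h^3 + 10*h^2 + 2*h - 15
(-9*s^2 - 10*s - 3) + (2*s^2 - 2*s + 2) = -7*s^2 - 12*s - 1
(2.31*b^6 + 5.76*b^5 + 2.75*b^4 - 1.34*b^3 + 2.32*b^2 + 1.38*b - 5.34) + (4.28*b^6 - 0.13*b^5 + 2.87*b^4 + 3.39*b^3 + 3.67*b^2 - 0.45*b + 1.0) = 6.59*b^6 + 5.63*b^5 + 5.62*b^4 + 2.05*b^3 + 5.99*b^2 + 0.93*b - 4.34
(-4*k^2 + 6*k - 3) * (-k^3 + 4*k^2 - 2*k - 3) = 4*k^5 - 22*k^4 + 35*k^3 - 12*k^2 - 12*k + 9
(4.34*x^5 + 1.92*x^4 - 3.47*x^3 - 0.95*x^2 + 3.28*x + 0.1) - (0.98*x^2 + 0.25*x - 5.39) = 4.34*x^5 + 1.92*x^4 - 3.47*x^3 - 1.93*x^2 + 3.03*x + 5.49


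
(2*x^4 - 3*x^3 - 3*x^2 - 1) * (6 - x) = -2*x^5 + 15*x^4 - 15*x^3 - 18*x^2 + x - 6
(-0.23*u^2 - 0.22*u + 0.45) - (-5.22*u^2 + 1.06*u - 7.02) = 4.99*u^2 - 1.28*u + 7.47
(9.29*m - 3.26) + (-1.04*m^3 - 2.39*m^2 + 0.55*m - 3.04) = -1.04*m^3 - 2.39*m^2 + 9.84*m - 6.3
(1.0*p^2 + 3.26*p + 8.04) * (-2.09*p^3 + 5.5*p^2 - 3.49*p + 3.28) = -2.09*p^5 - 1.3134*p^4 - 2.3636*p^3 + 36.1226*p^2 - 17.3668*p + 26.3712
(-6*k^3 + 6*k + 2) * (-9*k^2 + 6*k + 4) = 54*k^5 - 36*k^4 - 78*k^3 + 18*k^2 + 36*k + 8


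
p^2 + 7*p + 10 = (p + 2)*(p + 5)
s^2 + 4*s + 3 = (s + 1)*(s + 3)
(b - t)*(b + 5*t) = b^2 + 4*b*t - 5*t^2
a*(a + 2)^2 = a^3 + 4*a^2 + 4*a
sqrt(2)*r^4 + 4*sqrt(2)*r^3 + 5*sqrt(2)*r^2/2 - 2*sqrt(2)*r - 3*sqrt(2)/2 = (r + 1)*(r + 3)*(r - sqrt(2)/2)*(sqrt(2)*r + 1)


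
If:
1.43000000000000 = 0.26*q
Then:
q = 5.50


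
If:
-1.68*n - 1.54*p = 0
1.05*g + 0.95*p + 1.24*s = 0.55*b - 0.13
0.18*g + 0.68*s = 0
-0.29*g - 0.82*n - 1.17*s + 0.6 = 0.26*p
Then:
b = -4.69604519774011*s - 1.87149460708783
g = -3.77777777777778*s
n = 1.11864406779661 - 0.13879472693032*s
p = 0.151412429378531*s - 1.22033898305085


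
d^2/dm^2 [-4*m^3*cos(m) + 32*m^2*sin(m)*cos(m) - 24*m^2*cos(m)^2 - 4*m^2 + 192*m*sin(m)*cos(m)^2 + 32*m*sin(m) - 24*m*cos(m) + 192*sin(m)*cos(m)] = 4*m^3*cos(m) + 24*m^2*sin(m) - 64*m^2*sin(2*m) + 48*m^2*cos(2*m) - 80*m*sin(m) + 96*m*sin(2*m) - 432*m*sin(3*m) + 128*m*cos(2*m) + 48*sin(m) - 352*sin(2*m) + 160*cos(m) - 24*cos(2*m) + 288*cos(3*m) - 32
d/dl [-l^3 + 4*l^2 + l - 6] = -3*l^2 + 8*l + 1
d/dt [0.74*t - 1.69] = 0.740000000000000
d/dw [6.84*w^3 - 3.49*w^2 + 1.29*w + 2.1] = 20.52*w^2 - 6.98*w + 1.29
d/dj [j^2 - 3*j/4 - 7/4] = 2*j - 3/4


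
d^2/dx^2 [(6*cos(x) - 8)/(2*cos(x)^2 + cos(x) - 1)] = 2*(-108*sin(x)^4*cos(x) + 70*sin(x)^4 - 77*sin(x)^2 + 4*cos(x) - 21*cos(3*x) + 6*cos(5*x) - 11)/(-2*sin(x)^2 + cos(x) + 1)^3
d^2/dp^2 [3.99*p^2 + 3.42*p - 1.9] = 7.98000000000000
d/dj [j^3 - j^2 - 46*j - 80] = 3*j^2 - 2*j - 46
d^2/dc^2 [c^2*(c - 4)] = 6*c - 8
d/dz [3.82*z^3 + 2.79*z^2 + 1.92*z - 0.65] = 11.46*z^2 + 5.58*z + 1.92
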